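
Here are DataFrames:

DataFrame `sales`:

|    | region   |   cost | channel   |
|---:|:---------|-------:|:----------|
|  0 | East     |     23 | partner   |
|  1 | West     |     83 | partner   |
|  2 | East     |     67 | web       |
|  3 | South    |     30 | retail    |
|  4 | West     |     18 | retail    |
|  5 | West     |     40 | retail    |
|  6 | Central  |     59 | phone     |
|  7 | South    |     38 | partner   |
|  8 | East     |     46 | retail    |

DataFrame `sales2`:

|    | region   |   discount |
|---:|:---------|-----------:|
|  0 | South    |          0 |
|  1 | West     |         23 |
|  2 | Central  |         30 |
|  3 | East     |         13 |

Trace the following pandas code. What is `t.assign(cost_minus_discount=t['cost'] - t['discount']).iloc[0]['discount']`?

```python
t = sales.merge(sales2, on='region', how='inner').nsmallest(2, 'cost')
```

merge on 'region' (how='inner') → 9 rows:
    region  cost  channel  discount
0     East    23  partner        13
1     West    83  partner        23
2     East    67      web        13
3    South    30   retail         0
4     West    18   retail        23
5     West    40   retail        23
6  Central    59    phone        30
7    South    38  partner         0
8     East    46   retail        13
take 2 rows with smallest cost:
  region  cost  channel  discount
4   West    18   retail        23
0   East    23  partner        13
add column cost_minus_discount = t['cost'] - t['discount']:
  region  cost  channel  discount  cost_minus_discount
4   West    18   retail        23                   -5
0   East    23  partner        13                   10

23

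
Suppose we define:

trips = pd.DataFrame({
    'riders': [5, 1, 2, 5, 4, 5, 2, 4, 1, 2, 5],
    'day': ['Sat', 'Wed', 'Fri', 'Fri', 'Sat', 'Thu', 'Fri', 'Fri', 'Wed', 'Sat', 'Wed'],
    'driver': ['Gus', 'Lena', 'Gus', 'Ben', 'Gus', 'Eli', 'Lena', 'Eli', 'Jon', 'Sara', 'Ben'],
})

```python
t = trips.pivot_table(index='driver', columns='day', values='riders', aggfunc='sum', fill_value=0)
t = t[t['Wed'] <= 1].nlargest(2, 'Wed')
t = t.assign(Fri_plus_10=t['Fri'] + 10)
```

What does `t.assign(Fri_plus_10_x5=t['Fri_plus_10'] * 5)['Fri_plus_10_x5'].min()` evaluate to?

50

pivot: rows=driver, cols=day, sum(riders):
day     Fri  Sat  Thu  Wed
driver                    
Ben       5    0    0    5
Eli       4    0    5    0
Gus       2    9    0    0
Jon       0    0    0    1
Lena      2    0    0    1
Sara      0    2    0    0
filter rows where Wed <= 1:
day     Fri  Sat  Thu  Wed
driver                    
Eli       4    0    5    0
Gus       2    9    0    0
Jon       0    0    0    1
Lena      2    0    0    1
Sara      0    2    0    0
take 2 rows with largest Wed:
day     Fri  Sat  Thu  Wed
driver                    
Jon       0    0    0    1
Lena      2    0    0    1
add column Fri_plus_10 = t['Fri'] + 10:
day     Fri  Sat  Thu  Wed  Fri_plus_10
driver                                 
Jon       0    0    0    1           10
Lena      2    0    0    1           12
add column Fri_plus_10_x5 = t['Fri_plus_10'] * 5:
day     Fri  Sat  Thu  Wed  Fri_plus_10  Fri_plus_10_x5
driver                                                 
Jon       0    0    0    1           10              50
Lena      2    0    0    1           12              60
Hence 50.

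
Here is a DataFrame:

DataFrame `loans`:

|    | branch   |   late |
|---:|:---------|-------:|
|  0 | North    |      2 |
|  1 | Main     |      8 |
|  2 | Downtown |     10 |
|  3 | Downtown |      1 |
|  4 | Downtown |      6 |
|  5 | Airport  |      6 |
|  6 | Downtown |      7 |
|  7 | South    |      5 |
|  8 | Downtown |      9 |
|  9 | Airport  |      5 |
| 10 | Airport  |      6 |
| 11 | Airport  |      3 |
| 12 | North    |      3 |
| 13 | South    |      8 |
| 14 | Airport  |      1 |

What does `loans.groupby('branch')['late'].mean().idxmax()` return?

Main

group by branch, mean of late:
branch
Airport     4.2
Downtown    6.6
Main        8.0
North       2.5
South       6.5
Name: late, dtype: float64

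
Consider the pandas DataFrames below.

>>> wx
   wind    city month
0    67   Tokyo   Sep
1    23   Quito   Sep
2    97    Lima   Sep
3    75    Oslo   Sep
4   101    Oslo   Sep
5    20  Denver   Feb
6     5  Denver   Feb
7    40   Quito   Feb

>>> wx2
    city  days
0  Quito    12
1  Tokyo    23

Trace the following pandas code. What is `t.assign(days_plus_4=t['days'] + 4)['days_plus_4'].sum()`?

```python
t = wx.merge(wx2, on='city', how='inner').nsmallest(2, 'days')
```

32

merge on 'city' (how='inner') → 3 rows:
   wind   city month  days
0    67  Tokyo   Sep    23
1    23  Quito   Sep    12
2    40  Quito   Feb    12
take 2 rows with smallest days:
   wind   city month  days
1    23  Quito   Sep    12
2    40  Quito   Feb    12
add column days_plus_4 = t['days'] + 4:
   wind   city month  days  days_plus_4
1    23  Quito   Sep    12           16
2    40  Quito   Feb    12           16
Hence 32.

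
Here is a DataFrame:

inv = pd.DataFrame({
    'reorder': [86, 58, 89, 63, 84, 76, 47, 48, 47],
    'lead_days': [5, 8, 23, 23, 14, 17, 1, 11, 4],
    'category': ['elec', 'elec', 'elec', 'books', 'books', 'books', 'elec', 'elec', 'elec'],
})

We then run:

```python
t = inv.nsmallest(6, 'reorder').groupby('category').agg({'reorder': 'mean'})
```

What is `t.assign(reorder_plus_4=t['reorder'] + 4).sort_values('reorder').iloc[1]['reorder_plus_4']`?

take 6 rows with smallest reorder:
   reorder  lead_days category
6       47          1     elec
8       47          4     elec
7       48         11     elec
1       58          8     elec
3       63         23    books
5       76         17    books
group by category, mean of reorder:
          reorder
category         
books        69.5
elec         50.0
add column reorder_plus_4 = t['reorder'] + 4:
          reorder  reorder_plus_4
category                         
books        69.5            73.5
elec         50.0            54.0
sort by reorder:
          reorder  reorder_plus_4
category                         
elec         50.0            54.0
books        69.5            73.5
The value at position 1, column 'reorder_plus_4' is 73.5.

73.5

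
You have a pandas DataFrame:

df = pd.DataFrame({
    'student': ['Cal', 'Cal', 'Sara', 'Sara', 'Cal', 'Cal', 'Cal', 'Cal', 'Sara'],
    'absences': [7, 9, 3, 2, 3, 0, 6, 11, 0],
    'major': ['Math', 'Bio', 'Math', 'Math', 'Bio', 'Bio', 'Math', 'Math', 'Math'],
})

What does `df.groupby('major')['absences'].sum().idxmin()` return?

Bio

group by major, sum of absences:
major
Bio     12
Math    29
Name: absences, dtype: int64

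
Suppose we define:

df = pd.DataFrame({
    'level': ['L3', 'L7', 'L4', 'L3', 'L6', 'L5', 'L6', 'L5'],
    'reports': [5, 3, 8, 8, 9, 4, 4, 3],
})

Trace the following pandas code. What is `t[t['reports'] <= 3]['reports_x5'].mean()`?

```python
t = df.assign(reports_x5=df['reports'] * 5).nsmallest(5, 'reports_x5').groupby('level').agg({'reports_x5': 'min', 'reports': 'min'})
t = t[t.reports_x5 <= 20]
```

15.0

add column reports_x5 = df['reports'] * 5:
  level  reports  reports_x5
0    L3        5          25
1    L7        3          15
2    L4        8          40
3    L3        8          40
4    L6        9          45
5    L5        4          20
6    L6        4          20
7    L5        3          15
take 5 rows with smallest reports_x5:
  level  reports  reports_x5
1    L7        3          15
7    L5        3          15
5    L5        4          20
6    L6        4          20
0    L3        5          25
group by level: min(reports_x5), min(reports):
       reports_x5  reports
level                     
L3             25        5
L5             15        3
L6             20        4
L7             15        3
filter rows where reports_x5 <= 20:
       reports_x5  reports
level                     
L5             15        3
L6             20        4
L7             15        3
filter rows where reports <= 3:
       reports_x5  reports
level                     
L5             15        3
L7             15        3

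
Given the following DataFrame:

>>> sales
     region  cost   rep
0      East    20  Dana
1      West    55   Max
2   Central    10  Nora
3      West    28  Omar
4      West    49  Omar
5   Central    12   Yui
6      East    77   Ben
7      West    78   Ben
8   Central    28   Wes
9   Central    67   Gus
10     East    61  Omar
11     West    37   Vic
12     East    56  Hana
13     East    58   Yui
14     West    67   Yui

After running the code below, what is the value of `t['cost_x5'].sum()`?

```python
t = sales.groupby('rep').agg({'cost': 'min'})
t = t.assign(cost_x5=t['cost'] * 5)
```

group by rep, min of cost:
      cost
rep       
Ben     77
Dana    20
Gus     67
Hana    56
Max     55
Nora    10
Omar    28
Vic     37
Wes     28
Yui     12
add column cost_x5 = t['cost'] * 5:
      cost  cost_x5
rep                
Ben     77      385
Dana    20      100
Gus     67      335
Hana    56      280
Max     55      275
Nora    10       50
Omar    28      140
Vic     37      185
Wes     28      140
Yui     12       60
The sum of column 'cost_x5' is 1950.

1950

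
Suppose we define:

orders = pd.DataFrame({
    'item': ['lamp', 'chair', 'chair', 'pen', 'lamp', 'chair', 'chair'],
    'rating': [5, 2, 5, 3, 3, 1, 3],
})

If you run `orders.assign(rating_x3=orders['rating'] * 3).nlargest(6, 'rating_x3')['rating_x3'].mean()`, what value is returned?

add column rating_x3 = orders['rating'] * 3:
    item  rating  rating_x3
0   lamp       5         15
1  chair       2          6
2  chair       5         15
3    pen       3          9
4   lamp       3          9
5  chair       1          3
6  chair       3          9
take 6 rows with largest rating_x3:
    item  rating  rating_x3
0   lamp       5         15
2  chair       5         15
3    pen       3          9
4   lamp       3          9
6  chair       3          9
1  chair       2          6

10.5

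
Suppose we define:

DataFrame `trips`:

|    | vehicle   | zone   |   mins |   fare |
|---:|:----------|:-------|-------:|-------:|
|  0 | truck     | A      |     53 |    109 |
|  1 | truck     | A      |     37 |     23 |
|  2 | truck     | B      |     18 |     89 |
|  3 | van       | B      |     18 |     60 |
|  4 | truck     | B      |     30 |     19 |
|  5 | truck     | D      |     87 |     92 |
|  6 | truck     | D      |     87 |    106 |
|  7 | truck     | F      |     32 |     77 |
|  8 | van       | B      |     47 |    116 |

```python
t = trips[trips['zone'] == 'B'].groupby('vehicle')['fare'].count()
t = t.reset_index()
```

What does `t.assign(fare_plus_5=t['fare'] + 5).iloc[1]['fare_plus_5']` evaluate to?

filter rows where zone == 'B':
  vehicle zone  mins  fare
2   truck    B    18    89
3     van    B    18    60
4   truck    B    30    19
8     van    B    47   116
group by vehicle, count of fare:
vehicle
truck    2
van      2
Name: fare, dtype: int64
reset_index():
  vehicle  fare
0   truck     2
1     van     2
add column fare_plus_5 = t['fare'] + 5:
  vehicle  fare  fare_plus_5
0   truck     2            7
1     van     2            7
Taking the value at position 1, column 'fare_plus_5' gives 7.

7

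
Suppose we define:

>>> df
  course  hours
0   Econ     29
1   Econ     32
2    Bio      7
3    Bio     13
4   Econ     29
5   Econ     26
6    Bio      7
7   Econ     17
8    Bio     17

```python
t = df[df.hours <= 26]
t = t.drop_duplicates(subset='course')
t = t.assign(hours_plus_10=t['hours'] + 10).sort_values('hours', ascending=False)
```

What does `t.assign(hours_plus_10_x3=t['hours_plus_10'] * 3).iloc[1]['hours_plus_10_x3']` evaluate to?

51

filter rows where hours <= 26:
  course  hours
2    Bio      7
3    Bio     13
5   Econ     26
6    Bio      7
7   Econ     17
8    Bio     17
drop duplicate course (keep=first):
  course  hours
2    Bio      7
5   Econ     26
add column hours_plus_10 = t['hours'] + 10:
  course  hours  hours_plus_10
2    Bio      7             17
5   Econ     26             36
sort by hours descending:
  course  hours  hours_plus_10
5   Econ     26             36
2    Bio      7             17
add column hours_plus_10_x3 = t['hours_plus_10'] * 3:
  course  hours  hours_plus_10  hours_plus_10_x3
5   Econ     26             36               108
2    Bio      7             17                51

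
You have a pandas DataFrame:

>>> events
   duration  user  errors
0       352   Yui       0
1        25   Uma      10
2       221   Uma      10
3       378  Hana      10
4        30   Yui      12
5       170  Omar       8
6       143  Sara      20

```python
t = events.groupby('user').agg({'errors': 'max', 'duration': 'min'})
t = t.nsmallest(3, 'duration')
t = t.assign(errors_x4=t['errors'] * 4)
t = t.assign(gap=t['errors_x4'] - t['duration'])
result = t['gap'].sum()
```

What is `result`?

-30

group by user: max(errors), min(duration):
      errors  duration
user                  
Hana      10       378
Omar       8       170
Sara      20       143
Uma       10        25
Yui       12        30
take 3 rows with smallest duration:
      errors  duration
user                  
Uma       10        25
Yui       12        30
Sara      20       143
add column errors_x4 = t['errors'] * 4:
      errors  duration  errors_x4
user                             
Uma       10        25         40
Yui       12        30         48
Sara      20       143         80
add column gap = t['errors_x4'] - t['duration']:
      errors  duration  errors_x4  gap
user                                  
Uma       10        25         40   15
Yui       12        30         48   18
Sara      20       143         80  -63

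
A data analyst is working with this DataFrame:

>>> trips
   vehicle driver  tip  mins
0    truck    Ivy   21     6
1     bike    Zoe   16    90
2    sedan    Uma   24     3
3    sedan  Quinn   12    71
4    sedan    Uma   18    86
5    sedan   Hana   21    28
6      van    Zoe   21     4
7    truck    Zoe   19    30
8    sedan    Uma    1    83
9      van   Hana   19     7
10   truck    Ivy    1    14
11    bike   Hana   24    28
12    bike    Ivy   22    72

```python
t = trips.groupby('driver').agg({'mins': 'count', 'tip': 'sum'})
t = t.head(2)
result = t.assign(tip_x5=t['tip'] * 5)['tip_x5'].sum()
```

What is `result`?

540

group by driver: count(mins), sum(tip):
        mins  tip
driver           
Hana       3   64
Ivy        3   44
Quinn      1   12
Uma        3   43
Zoe        3   56
take first 2 rows:
        mins  tip
driver           
Hana       3   64
Ivy        3   44
add column tip_x5 = t['tip'] * 5:
        mins  tip  tip_x5
driver                   
Hana       3   64     320
Ivy        3   44     220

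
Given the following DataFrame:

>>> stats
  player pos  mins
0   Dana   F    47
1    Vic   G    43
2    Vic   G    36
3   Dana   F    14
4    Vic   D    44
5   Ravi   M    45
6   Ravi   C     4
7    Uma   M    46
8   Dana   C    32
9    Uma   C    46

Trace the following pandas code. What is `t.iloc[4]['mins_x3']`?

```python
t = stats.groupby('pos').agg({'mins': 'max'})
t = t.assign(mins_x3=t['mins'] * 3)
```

group by pos, max of mins:
     mins
pos      
C      46
D      44
F      47
G      43
M      46
add column mins_x3 = t['mins'] * 3:
     mins  mins_x3
pos               
C      46      138
D      44      132
F      47      141
G      43      129
M      46      138
So iloc[4]['mins_x3'] = 138.

138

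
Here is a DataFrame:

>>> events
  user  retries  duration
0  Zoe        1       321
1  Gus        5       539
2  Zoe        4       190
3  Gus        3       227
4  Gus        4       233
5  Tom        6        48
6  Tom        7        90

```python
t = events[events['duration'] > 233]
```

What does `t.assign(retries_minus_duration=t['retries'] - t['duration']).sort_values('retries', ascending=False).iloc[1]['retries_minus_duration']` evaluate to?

-320

filter rows where duration > 233:
  user  retries  duration
0  Zoe        1       321
1  Gus        5       539
add column retries_minus_duration = t['retries'] - t['duration']:
  user  retries  duration  retries_minus_duration
0  Zoe        1       321                    -320
1  Gus        5       539                    -534
sort by retries descending:
  user  retries  duration  retries_minus_duration
1  Gus        5       539                    -534
0  Zoe        1       321                    -320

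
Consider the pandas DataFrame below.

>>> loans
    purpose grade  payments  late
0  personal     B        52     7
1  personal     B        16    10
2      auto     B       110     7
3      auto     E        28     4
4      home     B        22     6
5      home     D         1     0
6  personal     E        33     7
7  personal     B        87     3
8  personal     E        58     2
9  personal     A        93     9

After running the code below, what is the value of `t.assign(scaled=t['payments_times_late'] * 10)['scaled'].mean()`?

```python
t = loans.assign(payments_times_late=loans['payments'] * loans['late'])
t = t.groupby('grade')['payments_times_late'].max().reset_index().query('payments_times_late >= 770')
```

8035.0

add column payments_times_late = loans['payments'] * loans['late']:
    purpose grade  payments  late  payments_times_late
0  personal     B        52     7                  364
1  personal     B        16    10                  160
2      auto     B       110     7                  770
3      auto     E        28     4                  112
4      home     B        22     6                  132
5      home     D         1     0                    0
6  personal     E        33     7                  231
7  personal     B        87     3                  261
8  personal     E        58     2                  116
9  personal     A        93     9                  837
group by grade, max of payments_times_late:
grade
A    837
B    770
D      0
E    231
Name: payments_times_late, dtype: int64
reset_index():
  grade  payments_times_late
0     A                  837
1     B                  770
2     D                    0
3     E                  231
filter rows where payments_times_late >= 770:
  grade  payments_times_late
0     A                  837
1     B                  770
add column scaled = t['payments_times_late'] * 10:
  grade  payments_times_late  scaled
0     A                  837    8370
1     B                  770    7700
Hence 8035.0.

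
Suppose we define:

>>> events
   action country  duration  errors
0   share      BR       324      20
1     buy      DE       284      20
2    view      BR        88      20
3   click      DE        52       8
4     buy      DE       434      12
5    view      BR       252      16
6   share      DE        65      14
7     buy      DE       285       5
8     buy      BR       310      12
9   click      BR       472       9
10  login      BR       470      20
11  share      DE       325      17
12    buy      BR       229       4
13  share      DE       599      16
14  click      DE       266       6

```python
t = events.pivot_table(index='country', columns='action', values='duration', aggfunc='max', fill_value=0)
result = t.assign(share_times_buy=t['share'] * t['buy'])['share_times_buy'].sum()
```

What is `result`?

360406

pivot: rows=country, cols=action, max(duration):
action   buy  click  login  share  view
country                                
BR       310    472    470    324   252
DE       434    266      0    599     0
add column share_times_buy = t['share'] * t['buy']:
action   buy  click  login  share  view  share_times_buy
country                                                 
BR       310    472    470    324   252           100440
DE       434    266      0    599     0           259966
The sum of column 'share_times_buy' is 360406.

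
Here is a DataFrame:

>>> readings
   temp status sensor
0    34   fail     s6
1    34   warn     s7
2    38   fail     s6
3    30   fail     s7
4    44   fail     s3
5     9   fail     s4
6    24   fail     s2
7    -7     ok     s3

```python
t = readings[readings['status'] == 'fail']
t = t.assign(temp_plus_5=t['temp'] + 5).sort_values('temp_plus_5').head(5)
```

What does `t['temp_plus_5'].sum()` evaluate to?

filter rows where status == 'fail':
   temp status sensor
0    34   fail     s6
2    38   fail     s6
3    30   fail     s7
4    44   fail     s3
5     9   fail     s4
6    24   fail     s2
add column temp_plus_5 = t['temp'] + 5:
   temp status sensor  temp_plus_5
0    34   fail     s6           39
2    38   fail     s6           43
3    30   fail     s7           35
4    44   fail     s3           49
5     9   fail     s4           14
6    24   fail     s2           29
sort by temp_plus_5:
   temp status sensor  temp_plus_5
5     9   fail     s4           14
6    24   fail     s2           29
3    30   fail     s7           35
0    34   fail     s6           39
2    38   fail     s6           43
4    44   fail     s3           49
take first 5 rows:
   temp status sensor  temp_plus_5
5     9   fail     s4           14
6    24   fail     s2           29
3    30   fail     s7           35
0    34   fail     s6           39
2    38   fail     s6           43
Taking the sum of column 'temp_plus_5' gives 160.

160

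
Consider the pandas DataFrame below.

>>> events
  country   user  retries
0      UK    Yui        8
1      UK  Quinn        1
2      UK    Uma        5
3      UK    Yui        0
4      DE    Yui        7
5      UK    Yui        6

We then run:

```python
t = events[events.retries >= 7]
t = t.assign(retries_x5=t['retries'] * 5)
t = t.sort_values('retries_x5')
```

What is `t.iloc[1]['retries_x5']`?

filter rows where retries >= 7:
  country user  retries
0      UK  Yui        8
4      DE  Yui        7
add column retries_x5 = t['retries'] * 5:
  country user  retries  retries_x5
0      UK  Yui        8          40
4      DE  Yui        7          35
sort by retries_x5:
  country user  retries  retries_x5
4      DE  Yui        7          35
0      UK  Yui        8          40

40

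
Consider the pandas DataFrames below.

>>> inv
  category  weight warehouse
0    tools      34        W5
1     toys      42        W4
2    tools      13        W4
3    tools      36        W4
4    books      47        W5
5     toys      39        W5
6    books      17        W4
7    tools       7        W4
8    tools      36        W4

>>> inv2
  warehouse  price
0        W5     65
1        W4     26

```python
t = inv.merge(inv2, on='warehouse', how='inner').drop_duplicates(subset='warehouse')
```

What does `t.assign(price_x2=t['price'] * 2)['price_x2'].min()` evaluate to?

52

merge on 'warehouse' (how='inner') → 9 rows:
  category  weight warehouse  price
0    tools      34        W5     65
1     toys      42        W4     26
2    tools      13        W4     26
3    tools      36        W4     26
4    books      47        W5     65
5     toys      39        W5     65
6    books      17        W4     26
7    tools       7        W4     26
8    tools      36        W4     26
drop duplicate warehouse (keep=first):
  category  weight warehouse  price
0    tools      34        W5     65
1     toys      42        W4     26
add column price_x2 = t['price'] * 2:
  category  weight warehouse  price  price_x2
0    tools      34        W5     65       130
1     toys      42        W4     26        52
The min of column 'price_x2' is 52.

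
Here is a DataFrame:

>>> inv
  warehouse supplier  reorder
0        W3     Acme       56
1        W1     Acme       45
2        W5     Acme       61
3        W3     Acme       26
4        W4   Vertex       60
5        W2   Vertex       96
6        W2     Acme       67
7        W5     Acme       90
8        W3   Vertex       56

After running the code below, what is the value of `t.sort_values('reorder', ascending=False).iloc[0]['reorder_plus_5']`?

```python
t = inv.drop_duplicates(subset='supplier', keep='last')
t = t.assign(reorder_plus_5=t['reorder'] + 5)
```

95

drop duplicate supplier (keep=last):
  warehouse supplier  reorder
7        W5     Acme       90
8        W3   Vertex       56
add column reorder_plus_5 = t['reorder'] + 5:
  warehouse supplier  reorder  reorder_plus_5
7        W5     Acme       90              95
8        W3   Vertex       56              61
sort by reorder descending:
  warehouse supplier  reorder  reorder_plus_5
7        W5     Acme       90              95
8        W3   Vertex       56              61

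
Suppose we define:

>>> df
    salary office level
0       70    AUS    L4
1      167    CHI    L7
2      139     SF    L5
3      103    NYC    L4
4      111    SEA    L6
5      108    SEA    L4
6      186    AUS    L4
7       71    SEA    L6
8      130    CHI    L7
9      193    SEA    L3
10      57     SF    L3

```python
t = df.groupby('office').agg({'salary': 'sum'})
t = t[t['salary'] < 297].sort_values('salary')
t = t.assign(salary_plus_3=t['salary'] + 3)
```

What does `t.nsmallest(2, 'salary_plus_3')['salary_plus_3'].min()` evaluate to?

106

group by office, sum of salary:
        salary
office        
AUS        256
CHI        297
NYC        103
SEA        483
SF         196
filter rows where salary < 297:
        salary
office        
AUS        256
NYC        103
SF         196
sort by salary:
        salary
office        
NYC        103
SF         196
AUS        256
add column salary_plus_3 = t['salary'] + 3:
        salary  salary_plus_3
office                       
NYC        103            106
SF         196            199
AUS        256            259
take 2 rows with smallest salary_plus_3:
        salary  salary_plus_3
office                       
NYC        103            106
SF         196            199
Then the min of column 'salary_plus_3': 106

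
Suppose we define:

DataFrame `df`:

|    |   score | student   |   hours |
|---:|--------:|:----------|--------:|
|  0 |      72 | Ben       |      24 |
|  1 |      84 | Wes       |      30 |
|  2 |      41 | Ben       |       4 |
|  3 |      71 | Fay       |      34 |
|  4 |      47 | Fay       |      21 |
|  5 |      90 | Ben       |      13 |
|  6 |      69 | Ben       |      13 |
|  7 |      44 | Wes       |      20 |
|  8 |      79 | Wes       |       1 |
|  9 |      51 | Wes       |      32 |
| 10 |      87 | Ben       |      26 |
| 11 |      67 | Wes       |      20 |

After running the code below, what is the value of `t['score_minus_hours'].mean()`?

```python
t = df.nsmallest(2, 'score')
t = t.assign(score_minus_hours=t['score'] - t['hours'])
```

take 2 rows with smallest score:
   score student  hours
2     41     Ben      4
7     44     Wes     20
add column score_minus_hours = t['score'] - t['hours']:
   score student  hours  score_minus_hours
2     41     Ben      4                 37
7     44     Wes     20                 24
So mean() = 30.5.

30.5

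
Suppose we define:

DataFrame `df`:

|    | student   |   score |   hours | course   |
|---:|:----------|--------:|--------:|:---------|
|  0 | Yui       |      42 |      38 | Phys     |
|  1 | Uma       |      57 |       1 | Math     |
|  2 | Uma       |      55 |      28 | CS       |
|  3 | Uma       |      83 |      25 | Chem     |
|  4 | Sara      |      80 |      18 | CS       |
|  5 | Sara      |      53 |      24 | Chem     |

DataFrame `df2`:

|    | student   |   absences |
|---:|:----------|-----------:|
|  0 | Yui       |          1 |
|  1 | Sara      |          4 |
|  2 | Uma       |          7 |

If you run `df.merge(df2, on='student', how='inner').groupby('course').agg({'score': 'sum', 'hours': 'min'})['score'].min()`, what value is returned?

merge on 'student' (how='inner') → 6 rows:
  student  score  hours course  absences
0     Yui     42     38   Phys         1
1     Uma     57      1   Math         7
2     Uma     55     28     CS         7
3     Uma     83     25   Chem         7
4    Sara     80     18     CS         4
5    Sara     53     24   Chem         4
group by course: sum(score), min(hours):
        score  hours
course              
CS        135     18
Chem      136     24
Math       57      1
Phys       42     38

42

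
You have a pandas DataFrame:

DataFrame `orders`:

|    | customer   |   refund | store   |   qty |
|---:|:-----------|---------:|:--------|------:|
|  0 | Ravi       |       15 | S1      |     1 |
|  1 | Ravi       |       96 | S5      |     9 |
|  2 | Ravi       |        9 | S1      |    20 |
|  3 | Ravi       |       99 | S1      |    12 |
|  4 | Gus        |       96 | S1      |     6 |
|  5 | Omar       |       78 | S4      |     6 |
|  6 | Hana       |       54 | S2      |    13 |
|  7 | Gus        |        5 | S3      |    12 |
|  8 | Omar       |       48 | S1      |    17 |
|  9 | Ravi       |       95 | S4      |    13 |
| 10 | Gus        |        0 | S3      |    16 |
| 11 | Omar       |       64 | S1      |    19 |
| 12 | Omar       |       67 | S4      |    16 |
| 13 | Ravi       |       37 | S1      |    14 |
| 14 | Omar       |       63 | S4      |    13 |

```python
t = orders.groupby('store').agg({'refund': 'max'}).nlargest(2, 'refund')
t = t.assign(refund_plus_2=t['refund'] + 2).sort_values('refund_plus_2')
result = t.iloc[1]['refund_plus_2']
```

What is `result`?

group by store, max of refund:
       refund
store        
S1         99
S2         54
S3          5
S4         95
S5         96
take 2 rows with largest refund:
       refund
store        
S1         99
S5         96
add column refund_plus_2 = t['refund'] + 2:
       refund  refund_plus_2
store                       
S1         99            101
S5         96             98
sort by refund_plus_2:
       refund  refund_plus_2
store                       
S5         96             98
S1         99            101
Reading off the value at position 1, column 'refund_plus_2', we get 101.

101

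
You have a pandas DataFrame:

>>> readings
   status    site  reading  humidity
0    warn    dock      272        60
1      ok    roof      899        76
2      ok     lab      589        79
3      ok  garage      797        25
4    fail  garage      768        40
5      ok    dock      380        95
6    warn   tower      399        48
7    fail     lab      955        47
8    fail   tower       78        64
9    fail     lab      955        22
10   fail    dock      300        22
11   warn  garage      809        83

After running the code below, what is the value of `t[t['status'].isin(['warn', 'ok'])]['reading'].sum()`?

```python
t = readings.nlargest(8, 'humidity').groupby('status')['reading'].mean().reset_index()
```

take 8 rows with largest humidity:
   status    site  reading  humidity
5      ok    dock      380        95
11   warn  garage      809        83
2      ok     lab      589        79
1      ok    roof      899        76
8    fail   tower       78        64
0    warn    dock      272        60
6    warn   tower      399        48
7    fail     lab      955        47
group by status, mean of reading:
status
fail    516.500000
ok      622.666667
warn    493.333333
Name: reading, dtype: float64
reset_index():
  status     reading
0   fail  516.500000
1     ok  622.666667
2   warn  493.333333
filter rows where status in ['warn', 'ok']:
  status     reading
1     ok  622.666667
2   warn  493.333333
sum of column 'reading' → 1116.0

1116.0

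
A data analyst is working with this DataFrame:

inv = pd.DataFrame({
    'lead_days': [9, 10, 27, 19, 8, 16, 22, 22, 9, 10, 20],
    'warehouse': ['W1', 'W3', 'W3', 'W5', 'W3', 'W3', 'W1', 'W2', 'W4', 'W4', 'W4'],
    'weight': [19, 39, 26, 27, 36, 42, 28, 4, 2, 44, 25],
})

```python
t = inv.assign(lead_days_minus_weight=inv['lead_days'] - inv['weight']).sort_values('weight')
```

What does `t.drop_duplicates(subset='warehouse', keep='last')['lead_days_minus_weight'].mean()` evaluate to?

-11.2

add column lead_days_minus_weight = inv['lead_days'] - inv['weight']:
    lead_days warehouse  weight  lead_days_minus_weight
0           9        W1      19                     -10
1          10        W3      39                     -29
2          27        W3      26                       1
3          19        W5      27                      -8
4           8        W3      36                     -28
5          16        W3      42                     -26
6          22        W1      28                      -6
7          22        W2       4                      18
8           9        W4       2                       7
9          10        W4      44                     -34
10         20        W4      25                      -5
sort by weight:
    lead_days warehouse  weight  lead_days_minus_weight
8           9        W4       2                       7
7          22        W2       4                      18
0           9        W1      19                     -10
10         20        W4      25                      -5
2          27        W3      26                       1
3          19        W5      27                      -8
6          22        W1      28                      -6
4           8        W3      36                     -28
1          10        W3      39                     -29
5          16        W3      42                     -26
9          10        W4      44                     -34
drop duplicate warehouse (keep=last):
   lead_days warehouse  weight  lead_days_minus_weight
7         22        W2       4                      18
3         19        W5      27                      -8
6         22        W1      28                      -6
5         16        W3      42                     -26
9         10        W4      44                     -34
So mean() = -11.2.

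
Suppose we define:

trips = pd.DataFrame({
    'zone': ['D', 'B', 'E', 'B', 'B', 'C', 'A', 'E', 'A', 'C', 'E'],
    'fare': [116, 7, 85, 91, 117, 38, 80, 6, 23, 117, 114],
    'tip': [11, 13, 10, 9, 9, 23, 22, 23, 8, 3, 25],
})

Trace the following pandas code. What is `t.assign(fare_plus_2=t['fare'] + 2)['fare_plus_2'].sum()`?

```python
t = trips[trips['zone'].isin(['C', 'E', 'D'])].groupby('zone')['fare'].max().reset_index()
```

filter rows where zone in ['C', 'E', 'D']:
   zone  fare  tip
0     D   116   11
2     E    85   10
5     C    38   23
7     E     6   23
9     C   117    3
10    E   114   25
group by zone, max of fare:
zone
C    117
D    116
E    114
Name: fare, dtype: int64
reset_index():
  zone  fare
0    C   117
1    D   116
2    E   114
add column fare_plus_2 = t['fare'] + 2:
  zone  fare  fare_plus_2
0    C   117          119
1    D   116          118
2    E   114          116
So sum() = 353.

353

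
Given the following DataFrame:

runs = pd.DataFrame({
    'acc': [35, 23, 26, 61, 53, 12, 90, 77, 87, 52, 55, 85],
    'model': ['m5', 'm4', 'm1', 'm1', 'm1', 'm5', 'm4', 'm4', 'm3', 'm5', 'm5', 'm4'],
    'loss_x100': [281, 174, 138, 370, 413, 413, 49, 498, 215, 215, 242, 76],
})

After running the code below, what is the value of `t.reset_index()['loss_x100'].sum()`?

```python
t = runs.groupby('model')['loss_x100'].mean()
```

group by model, mean of loss_x100:
model
m1    307.00
m3    215.00
m4    199.25
m5    287.75
Name: loss_x100, dtype: float64
reset_index():
  model  loss_x100
0    m1     307.00
1    m3     215.00
2    m4     199.25
3    m5     287.75

1009.0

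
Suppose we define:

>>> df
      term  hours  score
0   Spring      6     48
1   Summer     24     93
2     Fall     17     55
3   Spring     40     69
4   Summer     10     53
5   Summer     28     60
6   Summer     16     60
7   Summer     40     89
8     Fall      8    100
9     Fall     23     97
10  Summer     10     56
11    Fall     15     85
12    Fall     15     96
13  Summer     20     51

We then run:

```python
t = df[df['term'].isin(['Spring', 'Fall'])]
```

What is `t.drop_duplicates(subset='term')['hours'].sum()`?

filter rows where term in ['Spring', 'Fall']:
      term  hours  score
0   Spring      6     48
2     Fall     17     55
3   Spring     40     69
8     Fall      8    100
9     Fall     23     97
11    Fall     15     85
12    Fall     15     96
drop duplicate term (keep=first):
     term  hours  score
0  Spring      6     48
2    Fall     17     55

23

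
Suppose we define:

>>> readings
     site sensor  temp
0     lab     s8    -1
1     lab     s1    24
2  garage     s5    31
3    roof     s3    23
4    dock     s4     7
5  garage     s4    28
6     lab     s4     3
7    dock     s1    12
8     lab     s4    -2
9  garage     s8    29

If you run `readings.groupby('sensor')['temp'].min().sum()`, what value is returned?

63

group by sensor, min of temp:
sensor
s1    12
s3    23
s4    -2
s5    31
s8    -1
Name: temp, dtype: int64
The sum of the resulting series is 63.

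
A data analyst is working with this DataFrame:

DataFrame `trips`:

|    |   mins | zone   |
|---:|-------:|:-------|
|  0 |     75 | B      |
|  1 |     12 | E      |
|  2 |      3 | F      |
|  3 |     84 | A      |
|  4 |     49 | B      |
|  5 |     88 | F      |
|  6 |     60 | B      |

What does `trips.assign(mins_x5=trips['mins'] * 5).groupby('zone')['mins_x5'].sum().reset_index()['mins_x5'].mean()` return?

add column mins_x5 = trips['mins'] * 5:
   mins zone  mins_x5
0    75    B      375
1    12    E       60
2     3    F       15
3    84    A      420
4    49    B      245
5    88    F      440
6    60    B      300
group by zone, sum of mins_x5:
zone
A    420
B    920
E     60
F    455
Name: mins_x5, dtype: int64
reset_index():
  zone  mins_x5
0    A      420
1    B      920
2    E       60
3    F      455
Then the mean of column 'mins_x5': 463.75

463.75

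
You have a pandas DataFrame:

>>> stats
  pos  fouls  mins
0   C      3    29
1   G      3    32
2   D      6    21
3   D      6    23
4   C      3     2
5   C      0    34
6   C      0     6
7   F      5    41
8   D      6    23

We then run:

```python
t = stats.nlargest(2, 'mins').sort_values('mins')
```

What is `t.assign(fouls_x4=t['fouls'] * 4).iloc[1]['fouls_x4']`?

take 2 rows with largest mins:
  pos  fouls  mins
7   F      5    41
5   C      0    34
sort by mins:
  pos  fouls  mins
5   C      0    34
7   F      5    41
add column fouls_x4 = t['fouls'] * 4:
  pos  fouls  mins  fouls_x4
5   C      0    34         0
7   F      5    41        20

20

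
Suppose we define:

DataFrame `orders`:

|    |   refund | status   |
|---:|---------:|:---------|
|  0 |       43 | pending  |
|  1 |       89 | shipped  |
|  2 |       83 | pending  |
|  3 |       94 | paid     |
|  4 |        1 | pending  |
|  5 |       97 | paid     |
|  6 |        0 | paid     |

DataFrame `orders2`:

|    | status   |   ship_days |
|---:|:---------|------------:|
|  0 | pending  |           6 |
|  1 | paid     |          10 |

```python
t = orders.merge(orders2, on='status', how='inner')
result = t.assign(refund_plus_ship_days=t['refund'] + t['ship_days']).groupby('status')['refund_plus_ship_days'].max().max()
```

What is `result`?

merge on 'status' (how='inner') → 6 rows:
   refund   status  ship_days
0      43  pending          6
1      83  pending          6
2      94     paid         10
3       1  pending          6
4      97     paid         10
5       0     paid         10
add column refund_plus_ship_days = t['refund'] + t['ship_days']:
   refund   status  ship_days  refund_plus_ship_days
0      43  pending          6                     49
1      83  pending          6                     89
2      94     paid         10                    104
3       1  pending          6                      7
4      97     paid         10                    107
5       0     paid         10                     10
group by status, max of refund_plus_ship_days:
status
paid       107
pending     89
Name: refund_plus_ship_days, dtype: int64
Taking the max of the resulting series gives 107.

107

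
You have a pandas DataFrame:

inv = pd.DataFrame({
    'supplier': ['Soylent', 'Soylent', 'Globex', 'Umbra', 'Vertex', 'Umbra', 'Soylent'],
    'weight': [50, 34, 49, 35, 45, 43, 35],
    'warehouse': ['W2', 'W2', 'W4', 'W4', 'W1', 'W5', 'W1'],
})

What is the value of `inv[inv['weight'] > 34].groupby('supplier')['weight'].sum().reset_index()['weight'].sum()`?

filter rows where weight > 34:
  supplier  weight warehouse
0  Soylent      50        W2
2   Globex      49        W4
3    Umbra      35        W4
4   Vertex      45        W1
5    Umbra      43        W5
6  Soylent      35        W1
group by supplier, sum of weight:
supplier
Globex     49
Soylent    85
Umbra      78
Vertex     45
Name: weight, dtype: int64
reset_index():
  supplier  weight
0   Globex      49
1  Soylent      85
2    Umbra      78
3   Vertex      45

257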